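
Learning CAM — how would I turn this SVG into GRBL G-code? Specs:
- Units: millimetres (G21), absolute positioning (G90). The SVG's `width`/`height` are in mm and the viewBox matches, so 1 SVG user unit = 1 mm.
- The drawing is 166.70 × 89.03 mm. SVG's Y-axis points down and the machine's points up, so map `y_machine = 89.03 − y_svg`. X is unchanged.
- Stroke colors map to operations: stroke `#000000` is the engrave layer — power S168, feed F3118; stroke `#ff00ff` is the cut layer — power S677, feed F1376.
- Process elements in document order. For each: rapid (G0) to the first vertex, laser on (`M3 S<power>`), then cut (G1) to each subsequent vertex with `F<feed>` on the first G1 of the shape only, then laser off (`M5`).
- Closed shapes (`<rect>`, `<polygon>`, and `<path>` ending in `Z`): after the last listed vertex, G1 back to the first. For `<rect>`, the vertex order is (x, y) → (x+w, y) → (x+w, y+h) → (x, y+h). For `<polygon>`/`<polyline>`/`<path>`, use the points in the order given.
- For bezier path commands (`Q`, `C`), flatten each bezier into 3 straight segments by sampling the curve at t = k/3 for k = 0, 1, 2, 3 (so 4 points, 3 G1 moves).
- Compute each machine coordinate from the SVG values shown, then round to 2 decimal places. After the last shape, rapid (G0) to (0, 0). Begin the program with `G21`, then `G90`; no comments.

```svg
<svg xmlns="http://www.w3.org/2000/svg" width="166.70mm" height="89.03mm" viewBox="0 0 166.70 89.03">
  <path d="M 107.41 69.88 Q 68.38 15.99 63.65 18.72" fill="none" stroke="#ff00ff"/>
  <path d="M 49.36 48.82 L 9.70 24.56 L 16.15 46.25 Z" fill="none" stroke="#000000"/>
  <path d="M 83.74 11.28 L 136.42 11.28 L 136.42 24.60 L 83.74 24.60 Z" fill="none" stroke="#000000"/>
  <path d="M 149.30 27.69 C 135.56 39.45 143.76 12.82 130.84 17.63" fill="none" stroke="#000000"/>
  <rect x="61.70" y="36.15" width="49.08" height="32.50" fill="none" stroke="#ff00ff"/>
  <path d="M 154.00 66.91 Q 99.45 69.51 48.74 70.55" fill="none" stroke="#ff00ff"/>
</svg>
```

1 u = 1 mm; y_m = 89.03 − y.

[1] `<path>` quadratic bezier, #ff00ff→cut S677 F1376: (107.41,19.15) → (85.20,48.79) → (70.61,65.84) → (63.65,70.31)

[2] `<path>` closed polygon, #000000→engrave S168 F3118: (49.36,40.21) → (9.70,64.47) → (16.15,42.78) → (49.36,40.21) (closed)

[3] `<path>` rectangle, #000000→engrave S168 F3118: (83.74,77.75) → (136.42,77.75) → (136.42,64.43) → (83.74,64.43) → (83.74,77.75) (closed)

[4] `<path>` cubic bezier, #000000→engrave S168 F3118: (149.30,61.34) → (141.28,59.79) → (138.31,68.32) → (130.84,71.40)

[5] `<rect>` rectangle, #ff00ff→cut S677 F1376: (61.70,52.88) → (110.78,52.88) → (110.78,20.38) → (61.70,20.38) → (61.70,52.88) (closed)

[6] `<path>` quadratic bezier, #ff00ff→cut S677 F1376: (154.00,22.12) → (118.06,20.56) → (82.97,19.35) → (48.74,18.48)

G21
G90
G0 X107.41 Y19.15
M3 S677
G1 X85.20 Y48.79 F1376
G1 X70.61 Y65.84
G1 X63.65 Y70.31
M5
G0 X49.36 Y40.21
M3 S168
G1 X9.70 Y64.47 F3118
G1 X16.15 Y42.78
G1 X49.36 Y40.21
M5
G0 X83.74 Y77.75
M3 S168
G1 X136.42 Y77.75 F3118
G1 X136.42 Y64.43
G1 X83.74 Y64.43
G1 X83.74 Y77.75
M5
G0 X149.30 Y61.34
M3 S168
G1 X141.28 Y59.79 F3118
G1 X138.31 Y68.32
G1 X130.84 Y71.40
M5
G0 X61.70 Y52.88
M3 S677
G1 X110.78 Y52.88 F1376
G1 X110.78 Y20.38
G1 X61.70 Y20.38
G1 X61.70 Y52.88
M5
G0 X154.00 Y22.12
M3 S677
G1 X118.06 Y20.56 F1376
G1 X82.97 Y19.35
G1 X48.74 Y18.48
M5
G0 X0.00 Y0.00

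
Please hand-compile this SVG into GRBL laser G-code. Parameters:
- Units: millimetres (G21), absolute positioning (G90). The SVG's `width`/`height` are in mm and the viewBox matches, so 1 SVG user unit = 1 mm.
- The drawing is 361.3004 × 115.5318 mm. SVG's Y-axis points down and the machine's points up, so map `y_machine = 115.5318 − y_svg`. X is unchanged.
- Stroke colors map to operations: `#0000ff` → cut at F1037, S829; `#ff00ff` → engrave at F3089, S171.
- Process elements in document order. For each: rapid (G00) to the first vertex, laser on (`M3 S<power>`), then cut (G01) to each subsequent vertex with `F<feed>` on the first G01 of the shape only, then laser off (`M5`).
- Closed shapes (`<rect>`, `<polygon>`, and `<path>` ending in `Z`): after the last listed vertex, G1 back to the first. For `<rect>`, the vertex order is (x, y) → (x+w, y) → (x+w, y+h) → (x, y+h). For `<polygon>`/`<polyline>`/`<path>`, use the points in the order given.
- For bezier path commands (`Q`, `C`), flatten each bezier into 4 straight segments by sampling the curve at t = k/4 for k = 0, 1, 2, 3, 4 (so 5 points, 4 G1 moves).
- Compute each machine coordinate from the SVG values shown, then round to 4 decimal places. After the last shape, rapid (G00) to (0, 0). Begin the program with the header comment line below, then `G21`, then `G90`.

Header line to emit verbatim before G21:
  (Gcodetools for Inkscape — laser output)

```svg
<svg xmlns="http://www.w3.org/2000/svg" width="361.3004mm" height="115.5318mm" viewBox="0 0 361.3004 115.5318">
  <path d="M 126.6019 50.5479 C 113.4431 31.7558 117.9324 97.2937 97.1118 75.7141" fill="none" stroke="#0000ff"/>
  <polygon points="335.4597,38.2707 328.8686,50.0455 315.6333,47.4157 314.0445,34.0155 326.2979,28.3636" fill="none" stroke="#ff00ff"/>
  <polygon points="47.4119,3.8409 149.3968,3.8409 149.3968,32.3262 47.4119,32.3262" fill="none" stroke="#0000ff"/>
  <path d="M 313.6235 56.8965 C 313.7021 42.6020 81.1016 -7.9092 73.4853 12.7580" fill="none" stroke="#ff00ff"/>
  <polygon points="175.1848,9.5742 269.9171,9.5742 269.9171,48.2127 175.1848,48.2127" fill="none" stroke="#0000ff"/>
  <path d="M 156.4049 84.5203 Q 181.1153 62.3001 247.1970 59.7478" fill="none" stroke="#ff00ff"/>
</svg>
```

(Gcodetools for Inkscape — laser output)
G21
G90
G00 X126.6019 Y64.9839
M3 S829
G01 X119.3706 Y65.9450 F1037
G01 X114.7300 Y51.3555
G01 X108.6529 Y37.2887
G01 X97.1118 Y39.8177
M5
G00 X335.4597 Y77.2611
M3 S171
G01 X328.8686 Y65.4863 F3089
G01 X315.6333 Y68.1161
G01 X314.0445 Y81.5163
G01 X326.2979 Y87.1682
G01 X335.4597 Y77.2611
M5
G00 X47.4119 Y111.6909
M3 S829
G01 X149.3968 Y111.6909 F1037
G01 X149.3968 Y83.2056
G01 X47.4119 Y83.2056
G01 X47.4119 Y111.6909
M5
G00 X313.6235 Y58.6353
M3 S171
G01 X277.2061 Y74.4688 F3089
G01 X196.4400 Y93.8152
G01 X114.2311 Y106.6063
G01 X73.4853 Y102.7738
M5
G00 X175.1848 Y105.9576
M3 S829
G01 X269.9171 Y105.9576 F1037
G01 X269.9171 Y67.3191
G01 X175.1848 Y67.3191
G01 X175.1848 Y105.9576
M5
G00 X156.4049 Y31.0115
M3 S171
G01 X171.3458 Y40.8924 F3089
G01 X191.4581 Y48.3147
G01 X216.7419 Y53.2786
G01 X247.1970 Y55.7840
M5
G00 X0.0000 Y0.0000

Since the viewBox matches the mm dimensions, user units are millimetres directly. The only transform is the Y-flip y_m = 115.5318 − y_svg.

Shape 1 is a cubic bezier drawn with `<path>`. Its stroke #0000ff means cut at S829, F1037. After flipping Y the toolpath is (126.6019,64.9839) → (119.3706,65.9450) → (114.7300,51.3555) → (108.6529,37.2887) → (97.1118,39.8177).

Shape 2 is a regular polygon drawn with `<polygon>`. Its stroke #ff00ff means engrave at S171, F3089. After flipping Y the toolpath is (335.4597,77.2611) → (328.8686,65.4863) → (315.6333,68.1161) → (314.0445,81.5163) → (326.2979,87.1682) → (335.4597,77.2611), returning to the start.

Shape 3 is a rectangle drawn with `<polygon>`. Its stroke #0000ff means cut at S829, F1037. After flipping Y the toolpath is (47.4119,111.6909) → (149.3968,111.6909) → (149.3968,83.2056) → (47.4119,83.2056) → (47.4119,111.6909), returning to the start.

Shape 4 is a cubic bezier drawn with `<path>`. Its stroke #ff00ff means engrave at S171, F3089. After flipping Y the toolpath is (313.6235,58.6353) → (277.2061,74.4688) → (196.4400,93.8152) → (114.2311,106.6063) → (73.4853,102.7738).

Shape 5 is a rectangle drawn with `<polygon>`. Its stroke #0000ff means cut at S829, F1037. After flipping Y the toolpath is (175.1848,105.9576) → (269.9171,105.9576) → (269.9171,67.3191) → (175.1848,67.3191) → (175.1848,105.9576), returning to the start.

Shape 6 is a quadratic bezier drawn with `<path>`. Its stroke #ff00ff means engrave at S171, F3089. After flipping Y the toolpath is (156.4049,31.0115) → (171.3458,40.8924) → (191.4581,48.3147) → (216.7419,53.2786) → (247.1970,55.7840).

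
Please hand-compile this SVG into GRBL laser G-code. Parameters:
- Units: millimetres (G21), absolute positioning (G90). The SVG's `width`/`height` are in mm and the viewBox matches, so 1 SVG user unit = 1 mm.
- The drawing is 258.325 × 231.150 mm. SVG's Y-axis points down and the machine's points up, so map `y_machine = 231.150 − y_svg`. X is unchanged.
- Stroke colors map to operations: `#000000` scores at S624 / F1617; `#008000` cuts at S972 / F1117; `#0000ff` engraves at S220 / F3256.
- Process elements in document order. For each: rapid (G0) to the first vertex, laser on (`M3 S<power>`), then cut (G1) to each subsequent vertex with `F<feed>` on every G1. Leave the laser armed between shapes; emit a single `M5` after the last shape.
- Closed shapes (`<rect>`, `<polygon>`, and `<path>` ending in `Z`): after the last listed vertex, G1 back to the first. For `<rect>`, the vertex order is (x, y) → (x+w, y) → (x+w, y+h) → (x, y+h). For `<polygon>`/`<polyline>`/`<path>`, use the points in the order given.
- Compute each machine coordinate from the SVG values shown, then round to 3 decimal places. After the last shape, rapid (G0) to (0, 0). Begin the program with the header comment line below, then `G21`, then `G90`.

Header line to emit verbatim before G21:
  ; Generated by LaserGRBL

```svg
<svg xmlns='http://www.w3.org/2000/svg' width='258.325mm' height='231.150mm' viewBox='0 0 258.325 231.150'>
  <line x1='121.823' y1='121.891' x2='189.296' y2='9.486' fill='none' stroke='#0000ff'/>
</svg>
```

; Generated by LaserGRBL
G21
G90
G0 X121.823 Y109.259
M3 S220
G1 X189.296 Y221.664 F3256
M5
G0 X0.000 Y0.000

1 u = 1 mm; y_m = 231.150 − y.

[1] `<line>` line segment, #0000ff→engrave S220 F3256: (121.823,109.259) → (189.296,221.664)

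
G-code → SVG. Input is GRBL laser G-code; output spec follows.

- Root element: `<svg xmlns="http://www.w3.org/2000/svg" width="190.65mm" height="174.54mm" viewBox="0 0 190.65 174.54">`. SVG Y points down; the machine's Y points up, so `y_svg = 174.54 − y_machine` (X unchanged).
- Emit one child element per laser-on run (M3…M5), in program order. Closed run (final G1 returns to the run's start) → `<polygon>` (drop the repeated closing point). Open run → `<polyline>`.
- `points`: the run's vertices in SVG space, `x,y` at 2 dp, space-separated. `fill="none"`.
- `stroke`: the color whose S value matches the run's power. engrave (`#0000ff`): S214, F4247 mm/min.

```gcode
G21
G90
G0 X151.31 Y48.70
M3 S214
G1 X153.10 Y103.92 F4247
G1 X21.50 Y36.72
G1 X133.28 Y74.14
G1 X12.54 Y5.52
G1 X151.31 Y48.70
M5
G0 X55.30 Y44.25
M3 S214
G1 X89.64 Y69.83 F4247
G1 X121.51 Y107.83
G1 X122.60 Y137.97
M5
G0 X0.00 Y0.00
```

Each laser-on run becomes one SVG element. Flip Y back into SVG space with y_svg = 174.54 − y_machine. Every run uses S214, so all elements get stroke `#0000ff` (engrave).

Run 1: The run returns to its start, so emit a `<polygon>` with points (Y-flipped): 151.31,125.84 153.10,70.62 21.50,137.82 133.28,100.40 12.54,169.02.

Run 2: The run is open, so emit a `<polyline>` with points (Y-flipped): 55.30,130.29 89.64,104.71 121.51,66.71 122.60,36.57.

<svg xmlns="http://www.w3.org/2000/svg" width="190.65mm" height="174.54mm" viewBox="0 0 190.65 174.54">
  <polygon points="151.31,125.84 153.10,70.62 21.50,137.82 133.28,100.40 12.54,169.02" fill="none" stroke="#0000ff"/>
  <polyline points="55.30,130.29 89.64,104.71 121.51,66.71 122.60,36.57" fill="none" stroke="#0000ff"/>
</svg>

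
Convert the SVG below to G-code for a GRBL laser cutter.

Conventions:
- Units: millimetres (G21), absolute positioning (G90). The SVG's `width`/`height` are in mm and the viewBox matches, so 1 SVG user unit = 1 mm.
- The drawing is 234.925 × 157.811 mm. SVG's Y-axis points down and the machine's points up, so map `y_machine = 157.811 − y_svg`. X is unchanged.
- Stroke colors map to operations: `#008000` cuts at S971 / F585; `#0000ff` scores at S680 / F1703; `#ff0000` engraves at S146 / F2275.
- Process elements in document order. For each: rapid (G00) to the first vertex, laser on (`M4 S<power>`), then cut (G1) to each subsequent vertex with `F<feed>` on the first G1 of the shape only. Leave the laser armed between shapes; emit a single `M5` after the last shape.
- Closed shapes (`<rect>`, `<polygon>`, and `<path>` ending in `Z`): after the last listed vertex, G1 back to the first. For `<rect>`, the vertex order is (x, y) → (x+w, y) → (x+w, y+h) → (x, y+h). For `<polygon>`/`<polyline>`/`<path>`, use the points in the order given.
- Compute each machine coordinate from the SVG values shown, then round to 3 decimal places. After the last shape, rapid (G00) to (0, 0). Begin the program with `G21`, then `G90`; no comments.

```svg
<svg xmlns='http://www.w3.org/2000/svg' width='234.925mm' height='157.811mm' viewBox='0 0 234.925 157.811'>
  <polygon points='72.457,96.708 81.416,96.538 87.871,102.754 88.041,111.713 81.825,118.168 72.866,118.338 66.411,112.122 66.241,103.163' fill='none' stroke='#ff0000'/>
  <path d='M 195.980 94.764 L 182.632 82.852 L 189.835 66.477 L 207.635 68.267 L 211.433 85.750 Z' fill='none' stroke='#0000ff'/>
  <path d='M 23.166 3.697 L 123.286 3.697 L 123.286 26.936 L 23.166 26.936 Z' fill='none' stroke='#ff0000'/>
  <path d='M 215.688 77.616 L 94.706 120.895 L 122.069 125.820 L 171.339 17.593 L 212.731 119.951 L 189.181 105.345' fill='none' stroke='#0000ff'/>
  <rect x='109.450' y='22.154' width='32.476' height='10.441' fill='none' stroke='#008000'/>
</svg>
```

Since the viewBox matches the mm dimensions, user units are millimetres directly. The only transform is the Y-flip y_m = 157.811 − y_svg.

Shape 1 is a regular polygon drawn with `<polygon>`. Its stroke #ff0000 means engrave at S146, F2275. After flipping Y the toolpath is (72.457,61.103) → (81.416,61.273) → (87.871,55.057) → (88.041,46.098) → (81.825,39.643) → (72.866,39.473) → (66.411,45.689) → (66.241,54.648) → (72.457,61.103), returning to the start.

Shape 2 is a regular polygon drawn with `<path>`. Its stroke #0000ff means score at S680, F1703. After flipping Y the toolpath is (195.980,63.047) → (182.632,74.959) → (189.835,91.334) → (207.635,89.544) → (211.433,72.061) → (195.980,63.047), returning to the start.

Shape 3 is a rectangle drawn with `<path>`. Its stroke #ff0000 means engrave at S146, F2275. After flipping Y the toolpath is (23.166,154.114) → (123.286,154.114) → (123.286,130.875) → (23.166,130.875) → (23.166,154.114), returning to the start.

Shape 4 is a open polyline drawn with `<path>`. Its stroke #0000ff means score at S680, F1703. After flipping Y the toolpath is (215.688,80.195) → (94.706,36.916) → (122.069,31.991) → (171.339,140.218) → (212.731,37.860) → (189.181,52.466).

Shape 5 is a rectangle drawn with `<rect>`. Its stroke #008000 means cut at S971, F585. After flipping Y the toolpath is (109.450,135.657) → (141.926,135.657) → (141.926,125.216) → (109.450,125.216) → (109.450,135.657), returning to the start.

G21
G90
G00 X72.457 Y61.103
M4 S146
G1 X81.416 Y61.273 F2275
G1 X87.871 Y55.057
G1 X88.041 Y46.098
G1 X81.825 Y39.643
G1 X72.866 Y39.473
G1 X66.411 Y45.689
G1 X66.241 Y54.648
G1 X72.457 Y61.103
G00 X195.980 Y63.047
M4 S680
G1 X182.632 Y74.959 F1703
G1 X189.835 Y91.334
G1 X207.635 Y89.544
G1 X211.433 Y72.061
G1 X195.980 Y63.047
G00 X23.166 Y154.114
M4 S146
G1 X123.286 Y154.114 F2275
G1 X123.286 Y130.875
G1 X23.166 Y130.875
G1 X23.166 Y154.114
G00 X215.688 Y80.195
M4 S680
G1 X94.706 Y36.916 F1703
G1 X122.069 Y31.991
G1 X171.339 Y140.218
G1 X212.731 Y37.860
G1 X189.181 Y52.466
G00 X109.450 Y135.657
M4 S971
G1 X141.926 Y135.657 F585
G1 X141.926 Y125.216
G1 X109.450 Y125.216
G1 X109.450 Y135.657
M5
G00 X0.000 Y0.000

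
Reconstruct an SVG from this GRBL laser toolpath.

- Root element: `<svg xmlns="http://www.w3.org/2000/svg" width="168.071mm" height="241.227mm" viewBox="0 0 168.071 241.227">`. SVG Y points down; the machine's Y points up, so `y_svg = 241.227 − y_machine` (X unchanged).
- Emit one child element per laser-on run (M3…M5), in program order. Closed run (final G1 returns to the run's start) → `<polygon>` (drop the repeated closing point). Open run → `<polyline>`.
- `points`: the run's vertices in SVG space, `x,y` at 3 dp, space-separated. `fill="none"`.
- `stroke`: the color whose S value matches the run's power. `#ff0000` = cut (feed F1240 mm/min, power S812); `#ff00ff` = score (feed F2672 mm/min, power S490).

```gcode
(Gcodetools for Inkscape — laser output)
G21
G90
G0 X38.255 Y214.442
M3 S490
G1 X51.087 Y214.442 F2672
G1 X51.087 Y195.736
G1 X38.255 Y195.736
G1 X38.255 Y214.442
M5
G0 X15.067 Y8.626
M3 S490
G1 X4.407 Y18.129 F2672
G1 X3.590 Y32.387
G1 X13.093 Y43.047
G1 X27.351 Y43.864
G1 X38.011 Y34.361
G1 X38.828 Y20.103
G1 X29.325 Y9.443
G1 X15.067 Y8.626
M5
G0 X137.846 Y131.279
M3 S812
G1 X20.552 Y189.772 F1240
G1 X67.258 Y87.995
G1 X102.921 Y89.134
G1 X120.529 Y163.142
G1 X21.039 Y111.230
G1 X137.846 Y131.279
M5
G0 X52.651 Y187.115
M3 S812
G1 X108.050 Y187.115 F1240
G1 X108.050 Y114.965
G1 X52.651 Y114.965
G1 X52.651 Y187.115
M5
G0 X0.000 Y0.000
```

Each laser-on run becomes one SVG element. Flip Y back into SVG space with y_svg = 241.227 − y_machine.

Run 1: the run's S490 means `#ff00ff` (score). The run returns to its start, so emit a `<polygon>` with points (Y-flipped): 38.255,26.785 51.087,26.785 51.087,45.491 38.255,45.491.

Run 2: S490 ⇒ score layer `#ff00ff`. The run returns to its start, so emit a `<polygon>` with points (Y-flipped): 15.067,232.601 4.407,223.098 3.590,208.840 13.093,198.180 27.351,197.363 38.011,206.866 38.828,221.124 29.325,231.784.

Run 3: the run's S812 means `#ff0000` (cut). The run returns to its start, so emit a `<polygon>` with points (Y-flipped): 137.846,109.948 20.552,51.455 67.258,153.232 102.921,152.093 120.529,78.085 21.039,129.997.

Run 4: S812 ⇒ cut layer `#ff0000`. The run returns to its start, so emit a `<polygon>` with points (Y-flipped): 52.651,54.112 108.050,54.112 108.050,126.262 52.651,126.262.

<svg xmlns="http://www.w3.org/2000/svg" width="168.071mm" height="241.227mm" viewBox="0 0 168.071 241.227">
  <polygon points="38.255,26.785 51.087,26.785 51.087,45.491 38.255,45.491" fill="none" stroke="#ff00ff"/>
  <polygon points="15.067,232.601 4.407,223.098 3.590,208.840 13.093,198.180 27.351,197.363 38.011,206.866 38.828,221.124 29.325,231.784" fill="none" stroke="#ff00ff"/>
  <polygon points="137.846,109.948 20.552,51.455 67.258,153.232 102.921,152.093 120.529,78.085 21.039,129.997" fill="none" stroke="#ff0000"/>
  <polygon points="52.651,54.112 108.050,54.112 108.050,126.262 52.651,126.262" fill="none" stroke="#ff0000"/>
</svg>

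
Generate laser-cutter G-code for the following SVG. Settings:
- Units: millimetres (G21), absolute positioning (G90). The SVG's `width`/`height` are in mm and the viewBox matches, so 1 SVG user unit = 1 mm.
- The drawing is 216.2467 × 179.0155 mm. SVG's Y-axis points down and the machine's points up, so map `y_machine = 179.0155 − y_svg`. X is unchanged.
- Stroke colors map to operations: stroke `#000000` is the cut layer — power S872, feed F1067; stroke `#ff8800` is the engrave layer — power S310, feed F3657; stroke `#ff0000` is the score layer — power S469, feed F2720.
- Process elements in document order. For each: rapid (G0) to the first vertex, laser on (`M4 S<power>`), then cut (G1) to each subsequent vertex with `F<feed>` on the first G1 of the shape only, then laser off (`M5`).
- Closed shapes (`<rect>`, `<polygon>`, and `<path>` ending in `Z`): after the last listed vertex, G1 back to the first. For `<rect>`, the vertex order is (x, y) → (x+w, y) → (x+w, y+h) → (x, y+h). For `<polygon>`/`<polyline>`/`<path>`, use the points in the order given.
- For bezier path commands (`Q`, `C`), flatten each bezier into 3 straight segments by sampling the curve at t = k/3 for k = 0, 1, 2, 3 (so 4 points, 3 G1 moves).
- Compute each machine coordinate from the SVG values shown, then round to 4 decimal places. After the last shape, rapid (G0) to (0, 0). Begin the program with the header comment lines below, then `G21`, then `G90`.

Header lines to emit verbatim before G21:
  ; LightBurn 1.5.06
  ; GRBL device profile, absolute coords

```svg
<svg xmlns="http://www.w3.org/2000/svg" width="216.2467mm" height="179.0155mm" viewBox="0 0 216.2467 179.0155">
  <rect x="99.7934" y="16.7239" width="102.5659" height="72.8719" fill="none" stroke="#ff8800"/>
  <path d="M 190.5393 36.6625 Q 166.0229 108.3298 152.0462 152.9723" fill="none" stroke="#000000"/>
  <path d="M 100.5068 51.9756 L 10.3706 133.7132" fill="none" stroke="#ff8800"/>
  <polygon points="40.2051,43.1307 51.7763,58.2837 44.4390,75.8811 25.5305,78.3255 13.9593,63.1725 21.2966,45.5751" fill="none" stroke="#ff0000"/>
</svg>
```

; LightBurn 1.5.06
; GRBL device profile, absolute coords
G21
G90
G0 X99.7934 Y162.2916
M4 S310
G1 X202.3593 Y162.2916 F3657
G1 X202.3593 Y89.4197
G1 X99.7934 Y89.4197
G1 X99.7934 Y162.2916
M5
G0 X190.5393 Y142.3530
M4 S872
G1 X175.3661 Y97.5776 F1067
G1 X162.5351 Y58.8076
G1 X152.0462 Y26.0432
M5
G0 X100.5068 Y127.0399
M4 S310
G1 X10.3706 Y45.3023 F3657
M5
G0 X40.2051 Y135.8848
M4 S469
G1 X51.7763 Y120.7318 F2720
G1 X44.4390 Y103.1344
G1 X25.5305 Y100.6900
G1 X13.9593 Y115.8430
G1 X21.2966 Y133.4404
G1 X40.2051 Y135.8848
M5
G0 X0.0000 Y0.0000

viewBox `0 0 216.2467 179.0155` with mm width/height → 1 unit = 1 mm. Flip: y_m = 179.0155 − y_svg.

**Shape 1** — `<rect>` rectangle, stroke `#ff8800` → engrave (S310, F3657). Machine vertices: (99.7934,162.2916) → (202.3593,162.2916) → (202.3593,89.4197) → (99.7934,89.4197) → (99.7934,162.2916). Closed: final G1 returns to the first vertex.

**Shape 2** — `<path>` quadratic bezier, stroke `#000000` → cut (S872, F1067). Control points (SVG): P0=(190.5393,36.6625), P1=(166.0229,108.3298), P2=(152.0462,152.9723); sampled at t=k/3. Machine vertices: (190.5393,142.3530) → (175.3661,97.5776) → (162.5351,58.8076) → (152.0462,26.0432). Open path.

**Shape 3** — `<path>` line segment, stroke `#ff8800` → engrave (S310, F3657). Machine vertices: (100.5068,127.0399) → (10.3706,45.3023). Open path.

**Shape 4** — `<polygon>` regular polygon, stroke `#ff0000` → score (S469, F2720). Machine vertices: (40.2051,135.8848) → (51.7763,120.7318) → (44.4390,103.1344) → (25.5305,100.6900) → (13.9593,115.8430) → (21.2966,133.4404) → (40.2051,135.8848). Closed: final G1 returns to the first vertex.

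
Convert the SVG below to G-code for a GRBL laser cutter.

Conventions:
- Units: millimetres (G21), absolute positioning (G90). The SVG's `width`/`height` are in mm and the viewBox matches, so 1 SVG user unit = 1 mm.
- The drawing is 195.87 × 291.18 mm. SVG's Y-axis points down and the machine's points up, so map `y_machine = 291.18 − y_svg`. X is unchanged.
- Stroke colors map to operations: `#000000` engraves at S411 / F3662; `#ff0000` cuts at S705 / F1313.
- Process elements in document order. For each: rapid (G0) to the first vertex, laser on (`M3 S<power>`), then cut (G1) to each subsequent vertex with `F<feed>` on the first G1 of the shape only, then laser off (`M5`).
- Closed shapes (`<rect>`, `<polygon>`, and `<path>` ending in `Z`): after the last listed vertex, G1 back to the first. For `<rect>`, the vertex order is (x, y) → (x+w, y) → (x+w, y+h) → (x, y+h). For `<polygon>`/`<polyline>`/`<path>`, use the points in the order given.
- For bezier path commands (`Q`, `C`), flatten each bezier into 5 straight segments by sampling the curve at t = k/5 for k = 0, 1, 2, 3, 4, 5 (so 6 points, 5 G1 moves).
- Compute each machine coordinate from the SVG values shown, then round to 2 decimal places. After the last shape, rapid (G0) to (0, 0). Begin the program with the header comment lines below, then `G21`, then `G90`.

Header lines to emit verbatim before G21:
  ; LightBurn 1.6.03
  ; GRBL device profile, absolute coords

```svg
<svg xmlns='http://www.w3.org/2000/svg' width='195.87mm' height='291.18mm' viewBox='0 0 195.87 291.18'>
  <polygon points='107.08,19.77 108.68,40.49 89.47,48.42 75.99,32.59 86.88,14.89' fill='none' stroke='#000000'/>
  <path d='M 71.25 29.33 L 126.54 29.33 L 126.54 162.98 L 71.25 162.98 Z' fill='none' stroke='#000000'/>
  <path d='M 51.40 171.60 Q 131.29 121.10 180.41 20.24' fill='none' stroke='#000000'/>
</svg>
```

; LightBurn 1.6.03
; GRBL device profile, absolute coords
G21
G90
G0 X107.08 Y271.41
M3 S411
G1 X108.68 Y250.69 F3662
G1 X89.47 Y242.76
G1 X75.99 Y258.59
G1 X86.88 Y276.29
G1 X107.08 Y271.41
M5
G0 X71.25 Y261.85
M3 S411
G1 X126.54 Y261.85 F3662
G1 X126.54 Y128.20
G1 X71.25 Y128.20
G1 X71.25 Y261.85
M5
G0 X51.40 Y119.58
M3 S411
G1 X82.13 Y141.79 F3662
G1 X110.39 Y168.04
G1 X136.19 Y198.31
G1 X159.53 Y232.61
G1 X180.41 Y270.94
M5
G0 X0.00 Y0.00

Since the viewBox matches the mm dimensions, user units are millimetres directly. The only transform is the Y-flip y_m = 291.18 − y_svg.

Shape 1 is a regular polygon drawn with `<polygon>`. Its stroke #000000 means engrave at S411, F3662. After flipping Y the toolpath is (107.08,271.41) → (108.68,250.69) → (89.47,242.76) → (75.99,258.59) → (86.88,276.29) → (107.08,271.41), returning to the start.

Shape 2 is a rectangle drawn with `<path>`. Its stroke #000000 means engrave at S411, F3662. After flipping Y the toolpath is (71.25,261.85) → (126.54,261.85) → (126.54,128.20) → (71.25,128.20) → (71.25,261.85), returning to the start.

Shape 3 is a quadratic bezier drawn with `<path>`. Its stroke #000000 means engrave at S411, F3662. After flipping Y the toolpath is (51.40,119.58) → (82.13,141.79) → (110.39,168.04) → (136.19,198.31) → (159.53,232.61) → (180.41,270.94).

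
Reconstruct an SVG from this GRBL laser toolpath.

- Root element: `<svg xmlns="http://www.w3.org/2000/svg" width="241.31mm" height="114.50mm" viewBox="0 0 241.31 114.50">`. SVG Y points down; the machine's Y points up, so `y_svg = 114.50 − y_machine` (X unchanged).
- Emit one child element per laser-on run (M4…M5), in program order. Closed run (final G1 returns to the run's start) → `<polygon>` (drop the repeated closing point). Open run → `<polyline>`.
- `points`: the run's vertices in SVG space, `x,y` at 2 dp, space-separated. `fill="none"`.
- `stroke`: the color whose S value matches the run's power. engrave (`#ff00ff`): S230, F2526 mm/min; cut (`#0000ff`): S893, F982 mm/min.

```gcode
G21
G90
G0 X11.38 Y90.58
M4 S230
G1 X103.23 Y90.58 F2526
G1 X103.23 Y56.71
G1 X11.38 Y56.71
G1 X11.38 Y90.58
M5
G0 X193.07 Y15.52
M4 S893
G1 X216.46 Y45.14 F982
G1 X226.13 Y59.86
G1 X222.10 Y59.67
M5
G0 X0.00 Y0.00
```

<svg xmlns="http://www.w3.org/2000/svg" width="241.31mm" height="114.50mm" viewBox="0 0 241.31 114.50">
  <polygon points="11.38,23.92 103.23,23.92 103.23,57.79 11.38,57.79" fill="none" stroke="#ff00ff"/>
  <polyline points="193.07,98.98 216.46,69.36 226.13,54.64 222.10,54.83" fill="none" stroke="#0000ff"/>
</svg>

Each laser-on run becomes one SVG element. Flip Y back into SVG space with y_svg = 114.50 − y_machine.

Run 1: S230 ⇒ engrave layer `#ff00ff`. The run returns to its start, so emit a `<polygon>` with points (Y-flipped): 11.38,23.92 103.23,23.92 103.23,57.79 11.38,57.79.

Run 2: the run's S893 means `#0000ff` (cut). The run is open, so emit a `<polyline>` with points (Y-flipped): 193.07,98.98 216.46,69.36 226.13,54.64 222.10,54.83.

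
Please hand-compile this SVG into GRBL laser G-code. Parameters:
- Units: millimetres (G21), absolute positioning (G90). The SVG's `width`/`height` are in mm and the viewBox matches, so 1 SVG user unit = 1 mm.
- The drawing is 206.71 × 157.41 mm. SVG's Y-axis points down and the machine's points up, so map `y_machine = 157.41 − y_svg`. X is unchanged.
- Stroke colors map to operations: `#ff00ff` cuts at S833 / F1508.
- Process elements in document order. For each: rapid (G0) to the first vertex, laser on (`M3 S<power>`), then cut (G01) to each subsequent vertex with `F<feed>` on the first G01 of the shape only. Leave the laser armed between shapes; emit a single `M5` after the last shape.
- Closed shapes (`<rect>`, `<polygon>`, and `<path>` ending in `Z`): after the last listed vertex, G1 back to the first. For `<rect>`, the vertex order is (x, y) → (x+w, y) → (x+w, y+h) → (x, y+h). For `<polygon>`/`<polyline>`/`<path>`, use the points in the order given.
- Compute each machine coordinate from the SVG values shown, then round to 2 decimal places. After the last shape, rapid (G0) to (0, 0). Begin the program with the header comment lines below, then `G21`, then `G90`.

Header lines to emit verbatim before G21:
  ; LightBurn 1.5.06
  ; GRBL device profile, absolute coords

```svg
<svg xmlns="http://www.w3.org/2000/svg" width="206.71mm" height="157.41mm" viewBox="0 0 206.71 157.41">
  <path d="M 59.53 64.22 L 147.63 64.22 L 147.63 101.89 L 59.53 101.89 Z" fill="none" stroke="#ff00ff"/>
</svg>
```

; LightBurn 1.5.06
; GRBL device profile, absolute coords
G21
G90
G0 X59.53 Y93.19
M3 S833
G01 X147.63 Y93.19 F1508
G01 X147.63 Y55.52
G01 X59.53 Y55.52
G01 X59.53 Y93.19
M5
G0 X0.00 Y0.00

Since the viewBox matches the mm dimensions, user units are millimetres directly. The only transform is the Y-flip y_m = 157.41 − y_svg.

Shape 1 is a rectangle drawn with `<path>`. Its stroke #ff00ff means cut at S833, F1508. After flipping Y the toolpath is (59.53,93.19) → (147.63,93.19) → (147.63,55.52) → (59.53,55.52) → (59.53,93.19), returning to the start.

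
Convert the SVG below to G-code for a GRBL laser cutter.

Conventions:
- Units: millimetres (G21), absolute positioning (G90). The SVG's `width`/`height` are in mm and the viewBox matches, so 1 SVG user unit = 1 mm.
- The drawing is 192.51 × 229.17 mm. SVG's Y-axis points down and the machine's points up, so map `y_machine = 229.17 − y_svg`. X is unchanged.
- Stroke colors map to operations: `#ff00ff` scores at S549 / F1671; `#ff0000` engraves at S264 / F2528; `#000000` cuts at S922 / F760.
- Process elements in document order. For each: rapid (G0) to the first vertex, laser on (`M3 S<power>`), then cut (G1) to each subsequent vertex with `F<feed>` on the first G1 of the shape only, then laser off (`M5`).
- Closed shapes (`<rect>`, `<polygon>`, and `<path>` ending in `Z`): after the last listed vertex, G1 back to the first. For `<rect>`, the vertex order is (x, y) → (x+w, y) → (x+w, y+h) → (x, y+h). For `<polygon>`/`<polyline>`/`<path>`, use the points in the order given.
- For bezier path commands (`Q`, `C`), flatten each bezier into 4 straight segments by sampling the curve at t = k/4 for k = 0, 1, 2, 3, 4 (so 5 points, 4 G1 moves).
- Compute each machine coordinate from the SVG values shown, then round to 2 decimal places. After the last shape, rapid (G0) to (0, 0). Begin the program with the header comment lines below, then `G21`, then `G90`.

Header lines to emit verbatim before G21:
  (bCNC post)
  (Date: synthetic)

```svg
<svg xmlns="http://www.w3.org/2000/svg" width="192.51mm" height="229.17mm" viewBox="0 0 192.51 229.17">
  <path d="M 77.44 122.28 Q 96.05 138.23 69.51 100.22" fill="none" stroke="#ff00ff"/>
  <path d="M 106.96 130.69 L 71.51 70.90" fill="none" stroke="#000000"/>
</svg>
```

(bCNC post)
(Date: synthetic)
G21
G90
G0 X77.44 Y106.89
M3 S549
G1 X83.92 Y102.29 F1671
G1 X84.76 Y104.43
G1 X79.96 Y113.32
G1 X69.51 Y128.95
M5
G0 X106.96 Y98.48
M3 S922
G1 X71.51 Y158.27 F760
M5
G0 X0.00 Y0.00

1 u = 1 mm; y_m = 229.17 − y.

[1] `<path>` quadratic bezier, #ff00ff→score S549 F1671: (77.44,106.89) → (83.92,102.29) → (84.76,104.43) → (79.96,113.32) → (69.51,128.95)

[2] `<path>` line segment, #000000→cut S922 F760: (106.96,98.48) → (71.51,158.27)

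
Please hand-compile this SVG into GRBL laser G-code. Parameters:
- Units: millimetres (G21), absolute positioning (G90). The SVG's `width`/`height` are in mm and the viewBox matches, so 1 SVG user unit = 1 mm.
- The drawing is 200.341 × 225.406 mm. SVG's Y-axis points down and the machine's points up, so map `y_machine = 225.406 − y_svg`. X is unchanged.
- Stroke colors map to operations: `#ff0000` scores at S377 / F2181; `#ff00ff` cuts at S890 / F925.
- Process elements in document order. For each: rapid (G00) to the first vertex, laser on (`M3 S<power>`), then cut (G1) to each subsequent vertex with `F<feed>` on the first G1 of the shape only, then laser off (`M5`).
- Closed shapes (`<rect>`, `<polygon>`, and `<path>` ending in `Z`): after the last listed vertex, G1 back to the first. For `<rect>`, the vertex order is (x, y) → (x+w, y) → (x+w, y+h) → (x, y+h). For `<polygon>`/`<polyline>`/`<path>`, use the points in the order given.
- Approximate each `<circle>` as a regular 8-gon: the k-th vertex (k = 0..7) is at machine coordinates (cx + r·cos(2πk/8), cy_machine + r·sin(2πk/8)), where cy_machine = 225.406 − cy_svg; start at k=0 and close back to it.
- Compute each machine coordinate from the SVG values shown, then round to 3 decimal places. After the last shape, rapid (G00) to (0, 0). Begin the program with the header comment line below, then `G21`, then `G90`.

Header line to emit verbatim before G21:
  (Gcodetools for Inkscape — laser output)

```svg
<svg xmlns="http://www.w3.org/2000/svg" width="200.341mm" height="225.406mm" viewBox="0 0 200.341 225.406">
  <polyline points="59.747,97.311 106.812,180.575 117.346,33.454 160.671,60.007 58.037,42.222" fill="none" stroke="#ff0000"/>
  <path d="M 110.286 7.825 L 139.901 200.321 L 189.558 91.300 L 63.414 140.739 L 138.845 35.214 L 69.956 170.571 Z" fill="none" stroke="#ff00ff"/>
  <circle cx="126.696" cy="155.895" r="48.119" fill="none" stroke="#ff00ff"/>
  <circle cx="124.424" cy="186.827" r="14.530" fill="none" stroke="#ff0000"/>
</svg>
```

1 u = 1 mm; y_m = 225.406 − y.

[1] `<polyline>` open polyline, #ff0000→score S377 F2181: (59.747,128.095) → (106.812,44.831) → (117.346,191.952) → (160.671,165.399) → (58.037,183.184)

[2] `<path>` closed polygon, #ff00ff→cut S890 F925: (110.286,217.581) → (139.901,25.085) → (189.558,134.106) → (63.414,84.667) → (138.845,190.192) → (69.956,54.835) → (110.286,217.581) (closed)

[3] `<circle>` circle, #ff00ff→cut S890 F925: (174.815,69.511) → (160.721,103.536) → (126.696,117.630) → (92.671,103.536) → (78.577,69.511) → (92.671,35.486) → (126.696,21.392) → (160.721,35.486) → (174.815,69.511) (closed)

[4] `<circle>` circle, #ff0000→score S377 F2181: (138.954,38.579) → (134.698,48.853) → (124.424,53.109) → (114.150,48.853) → (109.894,38.579) → (114.150,28.305) → (124.424,24.049) → (134.698,28.305) → (138.954,38.579) (closed)

(Gcodetools for Inkscape — laser output)
G21
G90
G00 X59.747 Y128.095
M3 S377
G1 X106.812 Y44.831 F2181
G1 X117.346 Y191.952
G1 X160.671 Y165.399
G1 X58.037 Y183.184
M5
G00 X110.286 Y217.581
M3 S890
G1 X139.901 Y25.085 F925
G1 X189.558 Y134.106
G1 X63.414 Y84.667
G1 X138.845 Y190.192
G1 X69.956 Y54.835
G1 X110.286 Y217.581
M5
G00 X174.815 Y69.511
M3 S890
G1 X160.721 Y103.536 F925
G1 X126.696 Y117.630
G1 X92.671 Y103.536
G1 X78.577 Y69.511
G1 X92.671 Y35.486
G1 X126.696 Y21.392
G1 X160.721 Y35.486
G1 X174.815 Y69.511
M5
G00 X138.954 Y38.579
M3 S377
G1 X134.698 Y48.853 F2181
G1 X124.424 Y53.109
G1 X114.150 Y48.853
G1 X109.894 Y38.579
G1 X114.150 Y28.305
G1 X124.424 Y24.049
G1 X134.698 Y28.305
G1 X138.954 Y38.579
M5
G00 X0.000 Y0.000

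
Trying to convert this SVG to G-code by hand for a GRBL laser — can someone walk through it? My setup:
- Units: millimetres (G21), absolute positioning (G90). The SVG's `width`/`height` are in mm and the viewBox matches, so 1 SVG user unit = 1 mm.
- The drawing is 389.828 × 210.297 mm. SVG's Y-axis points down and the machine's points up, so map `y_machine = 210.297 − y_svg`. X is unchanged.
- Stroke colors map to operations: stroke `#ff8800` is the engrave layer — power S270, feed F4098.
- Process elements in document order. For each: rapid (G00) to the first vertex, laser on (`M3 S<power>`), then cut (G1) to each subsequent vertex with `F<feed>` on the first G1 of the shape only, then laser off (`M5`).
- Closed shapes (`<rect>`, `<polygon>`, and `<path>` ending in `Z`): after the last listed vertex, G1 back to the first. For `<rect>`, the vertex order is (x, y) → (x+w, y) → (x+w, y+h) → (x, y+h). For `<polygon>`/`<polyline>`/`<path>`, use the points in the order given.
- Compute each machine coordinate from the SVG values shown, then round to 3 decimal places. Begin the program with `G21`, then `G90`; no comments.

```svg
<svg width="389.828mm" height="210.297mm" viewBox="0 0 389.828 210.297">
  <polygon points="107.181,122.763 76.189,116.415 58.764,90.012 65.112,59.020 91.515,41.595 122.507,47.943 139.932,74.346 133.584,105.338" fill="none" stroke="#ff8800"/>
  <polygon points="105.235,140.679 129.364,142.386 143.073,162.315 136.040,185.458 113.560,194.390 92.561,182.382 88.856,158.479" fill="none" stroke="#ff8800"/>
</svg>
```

G21
G90
G00 X107.181 Y87.534
M3 S270
G1 X76.189 Y93.882 F4098
G1 X58.764 Y120.285
G1 X65.112 Y151.277
G1 X91.515 Y168.702
G1 X122.507 Y162.354
G1 X139.932 Y135.951
G1 X133.584 Y104.959
G1 X107.181 Y87.534
M5
G00 X105.235 Y69.618
M3 S270
G1 X129.364 Y67.911 F4098
G1 X143.073 Y47.982
G1 X136.040 Y24.839
G1 X113.560 Y15.907
G1 X92.561 Y27.915
G1 X88.856 Y51.818
G1 X105.235 Y69.618
M5

Since the viewBox matches the mm dimensions, user units are millimetres directly. The only transform is the Y-flip y_m = 210.297 − y_svg.

Shape 1 is a regular polygon drawn with `<polygon>`. Its stroke #ff8800 means engrave at S270, F4098. After flipping Y the toolpath is (107.181,87.534) → (76.189,93.882) → (58.764,120.285) → (65.112,151.277) → (91.515,168.702) → (122.507,162.354) → (139.932,135.951) → (133.584,104.959) → (107.181,87.534), returning to the start.

Shape 2 is a regular polygon drawn with `<polygon>`. Its stroke #ff8800 means engrave at S270, F4098. After flipping Y the toolpath is (105.235,69.618) → (129.364,67.911) → (143.073,47.982) → (136.040,24.839) → (113.560,15.907) → (92.561,27.915) → (88.856,51.818) → (105.235,69.618), returning to the start.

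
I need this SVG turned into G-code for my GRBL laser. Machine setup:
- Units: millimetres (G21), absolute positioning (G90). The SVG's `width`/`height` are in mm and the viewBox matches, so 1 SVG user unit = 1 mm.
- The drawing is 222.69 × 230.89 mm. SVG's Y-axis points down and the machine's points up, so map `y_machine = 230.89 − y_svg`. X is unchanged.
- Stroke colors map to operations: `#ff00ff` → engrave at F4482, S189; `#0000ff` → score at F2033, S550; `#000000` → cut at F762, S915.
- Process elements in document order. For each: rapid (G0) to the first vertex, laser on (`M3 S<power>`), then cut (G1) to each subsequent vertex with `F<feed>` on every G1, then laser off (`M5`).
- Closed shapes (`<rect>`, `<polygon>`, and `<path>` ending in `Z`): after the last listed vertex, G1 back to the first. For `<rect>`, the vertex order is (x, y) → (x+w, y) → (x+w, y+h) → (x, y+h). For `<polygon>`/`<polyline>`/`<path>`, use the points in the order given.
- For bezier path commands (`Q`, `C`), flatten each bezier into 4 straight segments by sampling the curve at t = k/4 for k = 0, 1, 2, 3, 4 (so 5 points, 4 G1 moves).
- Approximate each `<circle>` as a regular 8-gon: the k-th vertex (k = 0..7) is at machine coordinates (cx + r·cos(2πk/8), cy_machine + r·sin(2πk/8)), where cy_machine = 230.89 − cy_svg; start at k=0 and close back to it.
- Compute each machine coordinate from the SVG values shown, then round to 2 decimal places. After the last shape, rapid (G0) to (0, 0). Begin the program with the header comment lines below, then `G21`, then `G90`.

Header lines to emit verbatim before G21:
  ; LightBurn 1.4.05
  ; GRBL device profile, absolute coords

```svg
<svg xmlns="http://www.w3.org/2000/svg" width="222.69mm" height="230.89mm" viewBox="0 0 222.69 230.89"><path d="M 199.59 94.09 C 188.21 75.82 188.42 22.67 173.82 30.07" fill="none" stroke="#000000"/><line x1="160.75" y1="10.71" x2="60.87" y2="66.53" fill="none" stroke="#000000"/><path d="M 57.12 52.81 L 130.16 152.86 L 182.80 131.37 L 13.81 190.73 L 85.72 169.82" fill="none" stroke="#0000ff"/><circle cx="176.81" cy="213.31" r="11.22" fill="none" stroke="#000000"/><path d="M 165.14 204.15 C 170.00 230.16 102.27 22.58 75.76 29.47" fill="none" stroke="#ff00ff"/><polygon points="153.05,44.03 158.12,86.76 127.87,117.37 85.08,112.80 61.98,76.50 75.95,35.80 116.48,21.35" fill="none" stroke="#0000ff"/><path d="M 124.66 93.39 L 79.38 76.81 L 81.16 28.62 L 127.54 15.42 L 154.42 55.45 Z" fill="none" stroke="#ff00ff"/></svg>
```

1 u = 1 mm; y_m = 230.89 − y.

[1] `<path>` cubic bezier, #000000→cut S915 F762: (199.59,136.80) → (192.82,155.55) → (187.91,178.44) → (182.41,196.51) → (173.82,200.82)

[2] `<line>` line segment, #000000→cut S915 F762: (160.75,220.18) → (60.87,164.36)

[3] `<path>` open polyline, #0000ff→score S550 F2033: (57.12,178.08) → (130.16,78.03) → (182.80,99.52) → (13.81,40.16) → (85.72,61.07)

[4] `<circle>` circle, #000000→cut S915 F762: (188.03,17.58) → (184.74,25.51) → (176.81,28.80) → (168.88,25.51) → (165.59,17.58) → (168.88,9.65) → (176.81,6.36) → (184.74,9.65) → (188.03,17.58) (closed)

[5] `<path>` cubic bezier, #ff00ff→engrave S189 F4482: (165.14,26.74) → (156.95,44.03) → (132.21,106.91) → (101.59,173.38) → (75.76,201.42)

[6] `<polygon>` regular polygon, #0000ff→score S550 F2033: (153.05,186.86) → (158.12,144.13) → (127.87,113.52) → (85.08,118.09) → (61.98,154.39) → (75.95,195.09) → (116.48,209.54) → (153.05,186.86) (closed)

[7] `<path>` regular polygon, #ff00ff→engrave S189 F4482: (124.66,137.50) → (79.38,154.08) → (81.16,202.27) → (127.54,215.47) → (154.42,175.44) → (124.66,137.50) (closed)

; LightBurn 1.4.05
; GRBL device profile, absolute coords
G21
G90
G0 X199.59 Y136.80
M3 S915
G1 X192.82 Y155.55 F762
G1 X187.91 Y178.44 F762
G1 X182.41 Y196.51 F762
G1 X173.82 Y200.82 F762
M5
G0 X160.75 Y220.18
M3 S915
G1 X60.87 Y164.36 F762
M5
G0 X57.12 Y178.08
M3 S550
G1 X130.16 Y78.03 F2033
G1 X182.80 Y99.52 F2033
G1 X13.81 Y40.16 F2033
G1 X85.72 Y61.07 F2033
M5
G0 X188.03 Y17.58
M3 S915
G1 X184.74 Y25.51 F762
G1 X176.81 Y28.80 F762
G1 X168.88 Y25.51 F762
G1 X165.59 Y17.58 F762
G1 X168.88 Y9.65 F762
G1 X176.81 Y6.36 F762
G1 X184.74 Y9.65 F762
G1 X188.03 Y17.58 F762
M5
G0 X165.14 Y26.74
M3 S189
G1 X156.95 Y44.03 F4482
G1 X132.21 Y106.91 F4482
G1 X101.59 Y173.38 F4482
G1 X75.76 Y201.42 F4482
M5
G0 X153.05 Y186.86
M3 S550
G1 X158.12 Y144.13 F2033
G1 X127.87 Y113.52 F2033
G1 X85.08 Y118.09 F2033
G1 X61.98 Y154.39 F2033
G1 X75.95 Y195.09 F2033
G1 X116.48 Y209.54 F2033
G1 X153.05 Y186.86 F2033
M5
G0 X124.66 Y137.50
M3 S189
G1 X79.38 Y154.08 F4482
G1 X81.16 Y202.27 F4482
G1 X127.54 Y215.47 F4482
G1 X154.42 Y175.44 F4482
G1 X124.66 Y137.50 F4482
M5
G0 X0.00 Y0.00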